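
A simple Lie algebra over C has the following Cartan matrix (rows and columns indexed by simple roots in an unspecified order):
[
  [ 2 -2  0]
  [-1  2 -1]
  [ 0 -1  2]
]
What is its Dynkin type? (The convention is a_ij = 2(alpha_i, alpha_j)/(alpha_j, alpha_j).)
The matrix has rank 3 with 2's on the diagonal. Reading the off-diagonal entries as Dynkin edges (a single edge where a_ij = a_ji = -1; a double or triple edge where a_ij * a_ji = 2 or 3), the diagram is a chain of 3 nodes with a double edge at one end; the terminal node there is the unique long simple root (C_3). One simple-root ordering that puts it in standard form is (alpha_3, alpha_2, alpha_1). So the algebra is type C_3, i.e. sp(6).

C3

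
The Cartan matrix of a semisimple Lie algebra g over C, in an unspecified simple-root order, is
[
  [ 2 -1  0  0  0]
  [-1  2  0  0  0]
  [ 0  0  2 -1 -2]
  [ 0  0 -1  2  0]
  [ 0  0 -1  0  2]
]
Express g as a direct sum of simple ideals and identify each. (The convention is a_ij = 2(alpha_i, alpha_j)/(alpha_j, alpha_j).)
A_2 + B_3

The diagram associated to this matrix has two connected components: the simple roots {alpha_1, alpha_2} form a chain of 2 nodes with single edges (A_2), and {alpha_3, alpha_4, alpha_5} form a chain of 3 nodes with a double edge at one end; the terminal node there is the unique short simple root (B_3). A semisimple Lie algebra decomposes uniquely as the direct sum of simple ideals, one per connected component of its Dynkin diagram, so g ≅ A_2 ⊕ B_3 (dimension 8 + 21 = 29).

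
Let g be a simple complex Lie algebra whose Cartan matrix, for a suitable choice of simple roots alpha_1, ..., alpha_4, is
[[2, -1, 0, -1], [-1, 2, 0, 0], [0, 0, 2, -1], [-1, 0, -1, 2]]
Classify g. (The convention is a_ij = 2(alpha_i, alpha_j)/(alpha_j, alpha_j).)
The matrix has rank 4 with 2's on the diagonal. Reading the off-diagonal entries as Dynkin edges (a single edge where a_ij = a_ji = -1; a double or triple edge where a_ij * a_ji = 2 or 3), the diagram is a chain of 4 nodes with single edges (A_4). One simple-root ordering that puts it in standard form is (alpha_3, alpha_4, alpha_1, alpha_2). So the algebra is type A_4, i.e. sl(5).

A_4 (sl(5))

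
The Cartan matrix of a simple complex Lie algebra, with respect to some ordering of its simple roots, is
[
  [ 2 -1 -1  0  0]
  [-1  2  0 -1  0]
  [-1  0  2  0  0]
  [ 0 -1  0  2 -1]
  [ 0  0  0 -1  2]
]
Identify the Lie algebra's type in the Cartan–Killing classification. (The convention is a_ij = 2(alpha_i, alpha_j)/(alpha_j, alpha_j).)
type A_5

The matrix has rank 5 with 2's on the diagonal. Reading the off-diagonal entries as Dynkin edges (a single edge where a_ij = a_ji = -1; a double or triple edge where a_ij * a_ji = 2 or 3), the diagram is a chain of 5 nodes with single edges (A_5). One simple-root ordering that puts it in standard form is (alpha_3, alpha_1, alpha_2, alpha_4, alpha_5). So the algebra is type A_5, i.e. sl(6).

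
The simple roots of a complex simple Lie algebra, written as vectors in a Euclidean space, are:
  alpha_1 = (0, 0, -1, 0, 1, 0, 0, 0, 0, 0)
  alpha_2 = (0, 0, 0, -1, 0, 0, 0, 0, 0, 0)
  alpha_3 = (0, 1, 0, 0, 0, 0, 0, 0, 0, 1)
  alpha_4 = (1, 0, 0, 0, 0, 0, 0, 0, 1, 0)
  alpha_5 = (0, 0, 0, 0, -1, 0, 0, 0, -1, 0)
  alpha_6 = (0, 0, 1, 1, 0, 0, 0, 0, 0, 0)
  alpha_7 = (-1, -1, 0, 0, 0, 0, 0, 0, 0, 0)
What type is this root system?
Compute the Cartan integers a_ij = 2(alpha_i, alpha_j)/(alpha_j, alpha_j); the resulting 7x7 Cartan matrix is
[[2, 0, 0, 0, -1, -1, 0], [0, 2, 0, 0, 0, -1, 0], [0, 0, 2, 0, 0, 0, -1], [0, 0, 0, 2, -1, 0, -1], [-1, 0, 0, -1, 2, 0, 0], [-1, -2, 0, 0, 0, 2, 0], [0, 0, -1, -1, 0, 0, 2]].
The roots have two lengths (squared-length ratio 2:1); the short ones are alpha_{2}. The associated Dynkin diagram is a chain of 7 nodes with a double edge at one end; the terminal node there is the unique short simple root (B_7), so the type is B_7 (the algebra so(15)).

B_7 (so(15))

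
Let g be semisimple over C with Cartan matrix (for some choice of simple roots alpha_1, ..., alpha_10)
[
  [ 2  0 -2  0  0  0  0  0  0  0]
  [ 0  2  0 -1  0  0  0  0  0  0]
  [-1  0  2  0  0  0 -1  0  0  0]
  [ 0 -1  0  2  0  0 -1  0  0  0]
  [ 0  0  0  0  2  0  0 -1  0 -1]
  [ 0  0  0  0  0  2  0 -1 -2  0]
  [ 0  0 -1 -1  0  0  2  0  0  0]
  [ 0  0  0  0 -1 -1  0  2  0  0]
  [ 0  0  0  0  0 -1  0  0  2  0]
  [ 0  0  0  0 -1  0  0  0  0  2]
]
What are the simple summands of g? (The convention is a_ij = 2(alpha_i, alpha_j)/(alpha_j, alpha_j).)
B_5 (so(11)) + C_5 (sp(10))

The diagram associated to this matrix has two connected components: the simple roots {alpha_5, alpha_6, alpha_8, alpha_9, alpha_10} form a chain of 5 nodes with a double edge at one end; the terminal node there is the unique short simple root (B_5), and {alpha_1, alpha_2, alpha_3, alpha_4, alpha_7} form a chain of 5 nodes with a double edge at one end; the terminal node there is the unique long simple root (C_5). A semisimple Lie algebra decomposes uniquely as the direct sum of simple ideals, one per connected component of its Dynkin diagram, so g ≅ B_5 ⊕ C_5 (dimension 55 + 55 = 110).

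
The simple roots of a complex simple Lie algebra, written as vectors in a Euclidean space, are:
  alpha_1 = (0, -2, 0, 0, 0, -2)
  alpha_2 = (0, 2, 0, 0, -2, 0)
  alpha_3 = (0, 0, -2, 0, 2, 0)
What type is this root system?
Compute the Cartan integers a_ij = 2(alpha_i, alpha_j)/(alpha_j, alpha_j); the resulting 3x3 Cartan matrix is
[[2, -1, 0], [-1, 2, -1], [0, -1, 2]].
All simple roots have the same length, so the diagram is simply laced. The associated Dynkin diagram is a chain of 3 nodes with single edges (A_3), so the type is A_3 (the algebra sl(4)).

A_3 (sl(4))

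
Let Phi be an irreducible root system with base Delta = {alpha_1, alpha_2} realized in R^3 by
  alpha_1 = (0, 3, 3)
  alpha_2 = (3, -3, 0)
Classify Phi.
Compute the Cartan integers a_ij = 2(alpha_i, alpha_j)/(alpha_j, alpha_j); the resulting 2x2 Cartan matrix is
[[2, -1], [-1, 2]].
All simple roots have the same length, so the diagram is simply laced. The associated Dynkin diagram is a chain of 2 nodes with single edges (A_2), so the type is A_2 (the algebra sl(3)).

type A_2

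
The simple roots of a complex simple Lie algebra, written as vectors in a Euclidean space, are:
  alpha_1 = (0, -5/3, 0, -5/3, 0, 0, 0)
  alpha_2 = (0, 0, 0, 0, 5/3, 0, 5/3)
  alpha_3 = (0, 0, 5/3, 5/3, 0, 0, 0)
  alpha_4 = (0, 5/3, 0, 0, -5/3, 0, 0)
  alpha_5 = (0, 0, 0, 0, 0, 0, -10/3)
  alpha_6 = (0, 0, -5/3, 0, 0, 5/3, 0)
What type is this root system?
Compute the Cartan integers a_ij = 2(alpha_i, alpha_j)/(alpha_j, alpha_j); the resulting 6x6 Cartan matrix is
[[2, 0, -1, -1, 0, 0], [0, 2, 0, -1, -1, 0], [-1, 0, 2, 0, 0, -1], [-1, -1, 0, 2, 0, 0], [0, -2, 0, 0, 2, 0], [0, 0, -1, 0, 0, 2]].
The roots have two lengths (squared-length ratio 2:1); the short ones are alpha_{1,2,3,4,6}. The associated Dynkin diagram is a chain of 6 nodes with a double edge at one end; the terminal node there is the unique long simple root (C_6), so the type is C_6 (the algebra sp(12)).

C_6 (sp(12))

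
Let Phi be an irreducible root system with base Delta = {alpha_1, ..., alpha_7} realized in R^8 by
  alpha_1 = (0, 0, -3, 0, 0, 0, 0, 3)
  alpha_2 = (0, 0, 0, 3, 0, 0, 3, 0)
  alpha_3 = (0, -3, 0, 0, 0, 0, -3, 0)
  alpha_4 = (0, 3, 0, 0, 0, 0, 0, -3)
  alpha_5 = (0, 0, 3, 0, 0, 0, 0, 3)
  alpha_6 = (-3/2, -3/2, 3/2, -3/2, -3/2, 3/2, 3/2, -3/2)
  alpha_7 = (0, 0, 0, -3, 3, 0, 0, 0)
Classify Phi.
E_7

Compute the Cartan integers a_ij = 2(alpha_i, alpha_j)/(alpha_j, alpha_j); the resulting 7x7 Cartan matrix is
[[2, 0, 0, -1, 0, -1, 0], [0, 2, -1, 0, 0, 0, -1], [0, -1, 2, -1, 0, 0, 0], [-1, 0, -1, 2, -1, 0, 0], [0, 0, 0, -1, 2, 0, 0], [-1, 0, 0, 0, 0, 2, 0], [0, -1, 0, 0, 0, 0, 2]].
All simple roots have the same length, so the diagram is simply laced. The associated Dynkin diagram is a chain of 6 nodes with one extra node attached to the third node from one end (E_7), so the type is E_7.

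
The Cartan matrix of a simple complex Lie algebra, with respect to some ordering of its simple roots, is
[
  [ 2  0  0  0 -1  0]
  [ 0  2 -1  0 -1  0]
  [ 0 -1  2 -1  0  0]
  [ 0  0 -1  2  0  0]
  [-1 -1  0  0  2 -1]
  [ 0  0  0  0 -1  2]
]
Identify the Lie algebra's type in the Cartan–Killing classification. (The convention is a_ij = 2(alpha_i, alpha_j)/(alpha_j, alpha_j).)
The matrix has rank 6 with 2's on the diagonal. Reading the off-diagonal entries as Dynkin edges (a single edge where a_ij = a_ji = -1; a double or triple edge where a_ij * a_ji = 2 or 3), the diagram is a chain of 4 nodes with a fork of two nodes at one end (D_6). One simple-root ordering that puts it in standard form is (alpha_4, alpha_3, alpha_2, alpha_5, alpha_1, alpha_6). So the algebra is type D_6, i.e. so(12).

D_6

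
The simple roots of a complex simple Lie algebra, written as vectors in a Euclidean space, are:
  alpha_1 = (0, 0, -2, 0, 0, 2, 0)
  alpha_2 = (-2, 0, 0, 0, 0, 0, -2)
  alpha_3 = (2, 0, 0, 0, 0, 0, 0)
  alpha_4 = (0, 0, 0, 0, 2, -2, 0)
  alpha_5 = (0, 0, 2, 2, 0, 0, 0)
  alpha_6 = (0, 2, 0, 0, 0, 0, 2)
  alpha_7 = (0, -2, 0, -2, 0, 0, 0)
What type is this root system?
Compute the Cartan integers a_ij = 2(alpha_i, alpha_j)/(alpha_j, alpha_j); the resulting 7x7 Cartan matrix is
[[2, 0, 0, -1, -1, 0, 0], [0, 2, -2, 0, 0, -1, 0], [0, -1, 2, 0, 0, 0, 0], [-1, 0, 0, 2, 0, 0, 0], [-1, 0, 0, 0, 2, 0, -1], [0, -1, 0, 0, 0, 2, -1], [0, 0, 0, 0, -1, -1, 2]].
The roots have two lengths (squared-length ratio 2:1); the short ones are alpha_{3}. The associated Dynkin diagram is a chain of 7 nodes with a double edge at one end; the terminal node there is the unique short simple root (B_7), so the type is B_7 (the algebra so(15)).

B_7 (so(15))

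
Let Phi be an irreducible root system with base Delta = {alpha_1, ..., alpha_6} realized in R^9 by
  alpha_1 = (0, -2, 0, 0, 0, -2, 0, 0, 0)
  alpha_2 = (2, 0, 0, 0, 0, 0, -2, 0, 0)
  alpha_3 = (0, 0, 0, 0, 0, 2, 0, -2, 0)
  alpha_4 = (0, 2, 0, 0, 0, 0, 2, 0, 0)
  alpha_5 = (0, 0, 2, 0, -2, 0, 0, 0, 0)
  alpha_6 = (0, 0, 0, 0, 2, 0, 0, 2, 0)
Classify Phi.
Compute the Cartan integers a_ij = 2(alpha_i, alpha_j)/(alpha_j, alpha_j); the resulting 6x6 Cartan matrix is
[[2, 0, -1, -1, 0, 0], [0, 2, 0, -1, 0, 0], [-1, 0, 2, 0, 0, -1], [-1, -1, 0, 2, 0, 0], [0, 0, 0, 0, 2, -1], [0, 0, -1, 0, -1, 2]].
All simple roots have the same length, so the diagram is simply laced. The associated Dynkin diagram is a chain of 6 nodes with single edges (A_6), so the type is A_6 (the algebra sl(7)).

A_6 (sl(7))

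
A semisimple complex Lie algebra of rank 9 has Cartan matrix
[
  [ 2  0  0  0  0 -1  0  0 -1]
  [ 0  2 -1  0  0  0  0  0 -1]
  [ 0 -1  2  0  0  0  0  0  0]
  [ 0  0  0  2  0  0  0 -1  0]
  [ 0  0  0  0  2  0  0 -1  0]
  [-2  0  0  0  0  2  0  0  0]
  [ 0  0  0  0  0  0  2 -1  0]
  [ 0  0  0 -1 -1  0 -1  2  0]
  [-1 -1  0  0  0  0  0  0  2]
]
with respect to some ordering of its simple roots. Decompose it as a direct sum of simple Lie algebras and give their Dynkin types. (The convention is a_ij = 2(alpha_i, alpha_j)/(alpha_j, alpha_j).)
C_5 (sp(10)) + D_4 (so(8))

The diagram associated to this matrix has two connected components: the simple roots {alpha_1, alpha_2, alpha_3, alpha_6, alpha_9} form a chain of 5 nodes with a double edge at one end; the terminal node there is the unique long simple root (C_5), and {alpha_4, alpha_5, alpha_7, alpha_8} form a chain of 2 nodes with a fork of two nodes at one end (D_4). A semisimple Lie algebra decomposes uniquely as the direct sum of simple ideals, one per connected component of its Dynkin diagram, so g ≅ C_5 ⊕ D_4 (dimension 55 + 28 = 83).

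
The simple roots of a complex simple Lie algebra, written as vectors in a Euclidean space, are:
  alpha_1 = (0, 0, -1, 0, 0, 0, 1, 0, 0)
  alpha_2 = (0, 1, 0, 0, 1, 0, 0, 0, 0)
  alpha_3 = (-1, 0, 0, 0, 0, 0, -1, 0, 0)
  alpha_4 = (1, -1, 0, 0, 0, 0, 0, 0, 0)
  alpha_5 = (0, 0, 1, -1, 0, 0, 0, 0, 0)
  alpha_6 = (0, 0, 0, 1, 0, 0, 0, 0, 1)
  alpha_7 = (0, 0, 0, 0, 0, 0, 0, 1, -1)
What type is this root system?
Compute the Cartan integers a_ij = 2(alpha_i, alpha_j)/(alpha_j, alpha_j); the resulting 7x7 Cartan matrix is
[[2, 0, -1, 0, -1, 0, 0], [0, 2, 0, -1, 0, 0, 0], [-1, 0, 2, -1, 0, 0, 0], [0, -1, -1, 2, 0, 0, 0], [-1, 0, 0, 0, 2, -1, 0], [0, 0, 0, 0, -1, 2, -1], [0, 0, 0, 0, 0, -1, 2]].
All simple roots have the same length, so the diagram is simply laced. The associated Dynkin diagram is a chain of 7 nodes with single edges (A_7), so the type is A_7 (the algebra sl(8)).

A_7 (sl(8))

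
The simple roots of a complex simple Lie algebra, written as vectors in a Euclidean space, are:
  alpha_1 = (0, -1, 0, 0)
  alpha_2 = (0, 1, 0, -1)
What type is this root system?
Compute the Cartan integers a_ij = 2(alpha_i, alpha_j)/(alpha_j, alpha_j); the resulting 2x2 Cartan matrix is
[[2, -1], [-2, 2]].
The roots have two lengths (squared-length ratio 2:1); the short ones are alpha_{1}. The associated Dynkin diagram is a chain of 2 nodes with a double edge at one end; the terminal node there is the unique short simple root (B_2), so the type is B_2 (the algebra so(5)).

B_2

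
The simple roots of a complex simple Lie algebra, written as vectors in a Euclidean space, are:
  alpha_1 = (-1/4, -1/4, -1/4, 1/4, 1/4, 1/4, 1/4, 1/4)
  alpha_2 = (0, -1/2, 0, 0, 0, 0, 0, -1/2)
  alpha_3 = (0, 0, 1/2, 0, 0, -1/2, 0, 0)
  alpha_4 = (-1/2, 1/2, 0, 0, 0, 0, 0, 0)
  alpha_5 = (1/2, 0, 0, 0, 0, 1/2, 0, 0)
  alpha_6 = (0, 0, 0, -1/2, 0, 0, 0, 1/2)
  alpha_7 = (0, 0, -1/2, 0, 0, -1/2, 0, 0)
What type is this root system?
Compute the Cartan integers a_ij = 2(alpha_i, alpha_j)/(alpha_j, alpha_j); the resulting 7x7 Cartan matrix is
[[2, 0, -1, 0, 0, 0, 0], [0, 2, 0, -1, 0, -1, 0], [-1, 0, 2, 0, -1, 0, 0], [0, -1, 0, 2, -1, 0, 0], [0, 0, -1, -1, 2, 0, -1], [0, -1, 0, 0, 0, 2, 0], [0, 0, 0, 0, -1, 0, 2]].
All simple roots have the same length, so the diagram is simply laced. The associated Dynkin diagram is a chain of 6 nodes with one extra node attached to the third node from one end (E_7), so the type is E_7.

type E_7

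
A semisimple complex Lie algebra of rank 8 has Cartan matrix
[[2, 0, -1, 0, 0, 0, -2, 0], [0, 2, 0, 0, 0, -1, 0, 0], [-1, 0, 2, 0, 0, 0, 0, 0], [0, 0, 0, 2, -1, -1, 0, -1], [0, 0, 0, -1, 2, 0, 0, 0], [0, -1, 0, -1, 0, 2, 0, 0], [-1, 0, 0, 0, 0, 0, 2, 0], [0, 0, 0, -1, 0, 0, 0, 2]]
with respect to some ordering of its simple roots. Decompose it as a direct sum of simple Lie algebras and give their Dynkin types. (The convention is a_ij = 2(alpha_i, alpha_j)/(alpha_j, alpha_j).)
The diagram associated to this matrix has two connected components: the simple roots {alpha_1, alpha_3, alpha_7} form a chain of 3 nodes with a double edge at one end; the terminal node there is the unique short simple root (B_3), and {alpha_2, alpha_4, alpha_5, alpha_6, alpha_8} form a chain of 3 nodes with a fork of two nodes at one end (D_5). A semisimple Lie algebra decomposes uniquely as the direct sum of simple ideals, one per connected component of its Dynkin diagram, so g ≅ B_3 ⊕ D_5 (dimension 21 + 45 = 66).

B_3 (so(7)) + D_5 (so(10))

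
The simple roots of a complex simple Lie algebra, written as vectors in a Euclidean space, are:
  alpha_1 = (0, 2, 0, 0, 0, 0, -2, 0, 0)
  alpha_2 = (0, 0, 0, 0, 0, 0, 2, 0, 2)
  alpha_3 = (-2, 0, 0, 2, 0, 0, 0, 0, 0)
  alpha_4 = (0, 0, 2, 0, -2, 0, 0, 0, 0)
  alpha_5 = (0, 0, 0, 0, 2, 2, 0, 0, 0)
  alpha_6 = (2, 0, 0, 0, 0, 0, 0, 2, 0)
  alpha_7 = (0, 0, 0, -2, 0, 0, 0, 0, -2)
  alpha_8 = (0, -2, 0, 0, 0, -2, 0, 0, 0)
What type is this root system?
Compute the Cartan integers a_ij = 2(alpha_i, alpha_j)/(alpha_j, alpha_j); the resulting 8x8 Cartan matrix is
[[2, -1, 0, 0, 0, 0, 0, -1], [-1, 2, 0, 0, 0, 0, -1, 0], [0, 0, 2, 0, 0, -1, -1, 0], [0, 0, 0, 2, -1, 0, 0, 0], [0, 0, 0, -1, 2, 0, 0, -1], [0, 0, -1, 0, 0, 2, 0, 0], [0, -1, -1, 0, 0, 0, 2, 0], [-1, 0, 0, 0, -1, 0, 0, 2]].
All simple roots have the same length, so the diagram is simply laced. The associated Dynkin diagram is a chain of 8 nodes with single edges (A_8), so the type is A_8 (the algebra sl(9)).

A8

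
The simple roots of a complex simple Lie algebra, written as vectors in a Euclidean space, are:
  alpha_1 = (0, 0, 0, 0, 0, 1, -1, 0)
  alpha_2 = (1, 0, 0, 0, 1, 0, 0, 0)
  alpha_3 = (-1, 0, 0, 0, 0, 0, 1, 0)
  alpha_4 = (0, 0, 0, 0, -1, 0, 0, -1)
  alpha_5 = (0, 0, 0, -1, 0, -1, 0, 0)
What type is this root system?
A5

Compute the Cartan integers a_ij = 2(alpha_i, alpha_j)/(alpha_j, alpha_j); the resulting 5x5 Cartan matrix is
[[2, 0, -1, 0, -1], [0, 2, -1, -1, 0], [-1, -1, 2, 0, 0], [0, -1, 0, 2, 0], [-1, 0, 0, 0, 2]].
All simple roots have the same length, so the diagram is simply laced. The associated Dynkin diagram is a chain of 5 nodes with single edges (A_5), so the type is A_5 (the algebra sl(6)).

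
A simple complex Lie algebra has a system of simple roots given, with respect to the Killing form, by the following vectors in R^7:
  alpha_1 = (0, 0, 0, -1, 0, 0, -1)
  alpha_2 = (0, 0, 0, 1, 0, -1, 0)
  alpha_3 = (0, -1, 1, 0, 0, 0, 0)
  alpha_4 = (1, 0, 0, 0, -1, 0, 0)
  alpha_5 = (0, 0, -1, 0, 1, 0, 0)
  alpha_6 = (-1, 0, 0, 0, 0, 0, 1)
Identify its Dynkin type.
A6

Compute the Cartan integers a_ij = 2(alpha_i, alpha_j)/(alpha_j, alpha_j); the resulting 6x6 Cartan matrix is
[[2, -1, 0, 0, 0, -1], [-1, 2, 0, 0, 0, 0], [0, 0, 2, 0, -1, 0], [0, 0, 0, 2, -1, -1], [0, 0, -1, -1, 2, 0], [-1, 0, 0, -1, 0, 2]].
All simple roots have the same length, so the diagram is simply laced. The associated Dynkin diagram is a chain of 6 nodes with single edges (A_6), so the type is A_6 (the algebra sl(7)).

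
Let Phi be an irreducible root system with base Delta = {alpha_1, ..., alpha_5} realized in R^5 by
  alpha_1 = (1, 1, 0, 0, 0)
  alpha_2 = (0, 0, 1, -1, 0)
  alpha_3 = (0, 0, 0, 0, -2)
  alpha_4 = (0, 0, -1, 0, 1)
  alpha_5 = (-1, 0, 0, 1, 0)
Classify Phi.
Compute the Cartan integers a_ij = 2(alpha_i, alpha_j)/(alpha_j, alpha_j); the resulting 5x5 Cartan matrix is
[[2, 0, 0, 0, -1], [0, 2, 0, -1, -1], [0, 0, 2, -2, 0], [0, -1, -1, 2, 0], [-1, -1, 0, 0, 2]].
The roots have two lengths (squared-length ratio 2:1); the short ones are alpha_{1,2,4,5}. The associated Dynkin diagram is a chain of 5 nodes with a double edge at one end; the terminal node there is the unique long simple root (C_5), so the type is C_5 (the algebra sp(10)).

C5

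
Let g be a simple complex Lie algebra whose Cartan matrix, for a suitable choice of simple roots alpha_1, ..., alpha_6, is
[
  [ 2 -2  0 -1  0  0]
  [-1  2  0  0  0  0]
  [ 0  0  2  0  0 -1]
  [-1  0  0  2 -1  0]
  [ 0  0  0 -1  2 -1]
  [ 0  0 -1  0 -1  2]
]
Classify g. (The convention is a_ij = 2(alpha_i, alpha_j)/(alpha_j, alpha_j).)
The matrix has rank 6 with 2's on the diagonal. Reading the off-diagonal entries as Dynkin edges (a single edge where a_ij = a_ji = -1; a double or triple edge where a_ij * a_ji = 2 or 3), the diagram is a chain of 6 nodes with a double edge at one end; the terminal node there is the unique short simple root (B_6). One simple-root ordering that puts it in standard form is (alpha_3, alpha_6, alpha_5, alpha_4, alpha_1, alpha_2). So the algebra is type B_6, i.e. so(13).

B6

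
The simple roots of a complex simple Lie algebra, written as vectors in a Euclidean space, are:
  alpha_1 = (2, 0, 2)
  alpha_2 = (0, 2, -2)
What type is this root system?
Compute the Cartan integers a_ij = 2(alpha_i, alpha_j)/(alpha_j, alpha_j); the resulting 2x2 Cartan matrix is
[[2, -1], [-1, 2]].
All simple roots have the same length, so the diagram is simply laced. The associated Dynkin diagram is a chain of 2 nodes with single edges (A_2), so the type is A_2 (the algebra sl(3)).

type A_2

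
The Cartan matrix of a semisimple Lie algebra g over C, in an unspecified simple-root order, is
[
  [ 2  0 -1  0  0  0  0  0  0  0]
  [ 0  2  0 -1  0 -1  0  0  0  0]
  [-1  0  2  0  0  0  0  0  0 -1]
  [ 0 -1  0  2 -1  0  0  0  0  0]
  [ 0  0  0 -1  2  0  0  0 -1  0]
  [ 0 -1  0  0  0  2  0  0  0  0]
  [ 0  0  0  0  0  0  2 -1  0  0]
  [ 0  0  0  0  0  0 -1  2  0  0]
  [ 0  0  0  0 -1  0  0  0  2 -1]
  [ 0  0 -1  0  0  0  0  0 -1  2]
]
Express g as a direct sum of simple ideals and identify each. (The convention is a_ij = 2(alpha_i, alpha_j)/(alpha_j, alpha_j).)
A2 ⊕ A8

The diagram associated to this matrix has two connected components: the simple roots {alpha_7, alpha_8} form a chain of 2 nodes with single edges (A_2), and {alpha_1, alpha_2, alpha_3, alpha_4, alpha_5, alpha_6, alpha_9, alpha_10} form a chain of 8 nodes with single edges (A_8). A semisimple Lie algebra decomposes uniquely as the direct sum of simple ideals, one per connected component of its Dynkin diagram, so g ≅ A_2 ⊕ A_8 (dimension 8 + 80 = 88).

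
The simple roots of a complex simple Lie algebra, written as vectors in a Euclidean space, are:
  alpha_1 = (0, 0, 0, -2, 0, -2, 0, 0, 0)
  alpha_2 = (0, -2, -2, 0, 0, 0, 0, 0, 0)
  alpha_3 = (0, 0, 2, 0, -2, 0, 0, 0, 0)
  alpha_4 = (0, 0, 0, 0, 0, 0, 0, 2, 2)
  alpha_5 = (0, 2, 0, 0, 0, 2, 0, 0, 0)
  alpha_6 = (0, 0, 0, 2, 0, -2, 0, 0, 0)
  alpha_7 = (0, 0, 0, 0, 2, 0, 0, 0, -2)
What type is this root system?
Compute the Cartan integers a_ij = 2(alpha_i, alpha_j)/(alpha_j, alpha_j); the resulting 7x7 Cartan matrix is
[[2, 0, 0, 0, -1, 0, 0], [0, 2, -1, 0, -1, 0, 0], [0, -1, 2, 0, 0, 0, -1], [0, 0, 0, 2, 0, 0, -1], [-1, -1, 0, 0, 2, -1, 0], [0, 0, 0, 0, -1, 2, 0], [0, 0, -1, -1, 0, 0, 2]].
All simple roots have the same length, so the diagram is simply laced. The associated Dynkin diagram is a chain of 5 nodes with a fork of two nodes at one end (D_7), so the type is D_7 (the algebra so(14)).

type D_7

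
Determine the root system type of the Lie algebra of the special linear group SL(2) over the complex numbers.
type A_1

This is sl(2), which has dimension 2^2 - 1 = 3 and rank 2 - 1 = 1 (a Cartan subalgebra is the diagonal traceless matrices). In the classification of classical Lie algebras, the special linear algebra sl(n+1) has type A_n; here n = 1, so the Dynkin diagram is a chain of 1 nodes with single edges (A_1). Hence the type is A_1.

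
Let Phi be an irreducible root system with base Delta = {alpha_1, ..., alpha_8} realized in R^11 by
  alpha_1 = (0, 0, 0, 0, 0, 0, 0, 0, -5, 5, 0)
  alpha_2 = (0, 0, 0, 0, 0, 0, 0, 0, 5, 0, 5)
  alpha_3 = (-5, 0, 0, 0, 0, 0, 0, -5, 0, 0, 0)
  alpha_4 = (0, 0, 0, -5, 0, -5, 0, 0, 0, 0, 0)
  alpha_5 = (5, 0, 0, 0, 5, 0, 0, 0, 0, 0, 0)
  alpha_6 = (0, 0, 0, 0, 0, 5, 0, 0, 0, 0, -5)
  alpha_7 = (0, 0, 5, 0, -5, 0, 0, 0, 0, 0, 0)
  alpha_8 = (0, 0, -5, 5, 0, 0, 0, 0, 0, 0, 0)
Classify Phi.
Compute the Cartan integers a_ij = 2(alpha_i, alpha_j)/(alpha_j, alpha_j); the resulting 8x8 Cartan matrix is
[[2, -1, 0, 0, 0, 0, 0, 0], [-1, 2, 0, 0, 0, -1, 0, 0], [0, 0, 2, 0, -1, 0, 0, 0], [0, 0, 0, 2, 0, -1, 0, -1], [0, 0, -1, 0, 2, 0, -1, 0], [0, -1, 0, -1, 0, 2, 0, 0], [0, 0, 0, 0, -1, 0, 2, -1], [0, 0, 0, -1, 0, 0, -1, 2]].
All simple roots have the same length, so the diagram is simply laced. The associated Dynkin diagram is a chain of 8 nodes with single edges (A_8), so the type is A_8 (the algebra sl(9)).

A_8 (sl(9))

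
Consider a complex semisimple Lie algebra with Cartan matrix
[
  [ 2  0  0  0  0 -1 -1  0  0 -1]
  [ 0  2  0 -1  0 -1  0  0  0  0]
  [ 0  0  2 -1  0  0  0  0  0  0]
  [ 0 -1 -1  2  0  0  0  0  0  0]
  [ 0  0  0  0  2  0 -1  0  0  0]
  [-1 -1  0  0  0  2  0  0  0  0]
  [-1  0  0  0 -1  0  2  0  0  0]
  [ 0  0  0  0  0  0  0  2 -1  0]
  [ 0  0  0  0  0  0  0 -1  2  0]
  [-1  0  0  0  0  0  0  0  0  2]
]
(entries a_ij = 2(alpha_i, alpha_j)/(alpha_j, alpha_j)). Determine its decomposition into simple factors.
The diagram associated to this matrix has two connected components: the simple roots {alpha_8, alpha_9} form a chain of 2 nodes with single edges (A_2), and {alpha_1, alpha_2, alpha_3, alpha_4, alpha_5, alpha_6, alpha_7, alpha_10} form a chain of 7 nodes with one extra node attached to the third node from one end (E_8). A semisimple Lie algebra decomposes uniquely as the direct sum of simple ideals, one per connected component of its Dynkin diagram, so g ≅ A_2 ⊕ E_8 (dimension 8 + 248 = 256).

A_2 (sl(3)) ⊕ E_8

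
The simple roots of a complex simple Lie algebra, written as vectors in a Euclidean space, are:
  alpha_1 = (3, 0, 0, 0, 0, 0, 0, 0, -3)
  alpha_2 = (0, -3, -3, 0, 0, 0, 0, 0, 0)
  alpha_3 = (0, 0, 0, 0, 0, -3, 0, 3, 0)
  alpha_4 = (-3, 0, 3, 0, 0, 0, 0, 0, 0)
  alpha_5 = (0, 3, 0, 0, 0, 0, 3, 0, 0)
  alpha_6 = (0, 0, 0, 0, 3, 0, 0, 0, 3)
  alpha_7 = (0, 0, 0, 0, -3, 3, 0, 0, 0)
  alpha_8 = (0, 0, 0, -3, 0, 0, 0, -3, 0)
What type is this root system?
Compute the Cartan integers a_ij = 2(alpha_i, alpha_j)/(alpha_j, alpha_j); the resulting 8x8 Cartan matrix is
[[2, 0, 0, -1, 0, -1, 0, 0], [0, 2, 0, -1, -1, 0, 0, 0], [0, 0, 2, 0, 0, 0, -1, -1], [-1, -1, 0, 2, 0, 0, 0, 0], [0, -1, 0, 0, 2, 0, 0, 0], [-1, 0, 0, 0, 0, 2, -1, 0], [0, 0, -1, 0, 0, -1, 2, 0], [0, 0, -1, 0, 0, 0, 0, 2]].
All simple roots have the same length, so the diagram is simply laced. The associated Dynkin diagram is a chain of 8 nodes with single edges (A_8), so the type is A_8 (the algebra sl(9)).

A_8 (sl(9))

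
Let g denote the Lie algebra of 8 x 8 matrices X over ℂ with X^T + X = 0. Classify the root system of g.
type D_4

This is so(8) with 8 even, which has dimension 8(8-1)/2 = 28 and rank 8/2 = 4. In the classification of classical Lie algebras, the orthogonal algebra so(2n) in an even number of variables has type D_n; here n = 4, so the Dynkin diagram is a chain of 2 nodes with a fork of two nodes at one end (D_4). Hence the type is D_4.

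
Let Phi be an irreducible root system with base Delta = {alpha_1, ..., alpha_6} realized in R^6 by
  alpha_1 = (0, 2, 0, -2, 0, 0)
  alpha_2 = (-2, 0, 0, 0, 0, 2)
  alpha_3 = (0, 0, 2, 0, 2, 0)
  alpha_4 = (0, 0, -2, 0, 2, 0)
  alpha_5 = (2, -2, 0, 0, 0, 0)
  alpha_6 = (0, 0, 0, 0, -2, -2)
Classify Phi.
Compute the Cartan integers a_ij = 2(alpha_i, alpha_j)/(alpha_j, alpha_j); the resulting 6x6 Cartan matrix is
[[2, 0, 0, 0, -1, 0], [0, 2, 0, 0, -1, -1], [0, 0, 2, 0, 0, -1], [0, 0, 0, 2, 0, -1], [-1, -1, 0, 0, 2, 0], [0, -1, -1, -1, 0, 2]].
All simple roots have the same length, so the diagram is simply laced. The associated Dynkin diagram is a chain of 4 nodes with a fork of two nodes at one end (D_6), so the type is D_6 (the algebra so(12)).

D_6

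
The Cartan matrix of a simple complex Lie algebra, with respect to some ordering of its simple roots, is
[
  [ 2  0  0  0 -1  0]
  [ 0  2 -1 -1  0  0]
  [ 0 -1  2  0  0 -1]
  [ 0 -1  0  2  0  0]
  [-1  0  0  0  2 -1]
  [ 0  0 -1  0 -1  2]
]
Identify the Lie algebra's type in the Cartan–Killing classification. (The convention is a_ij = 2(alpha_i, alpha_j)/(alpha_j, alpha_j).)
The matrix has rank 6 with 2's on the diagonal. Reading the off-diagonal entries as Dynkin edges (a single edge where a_ij = a_ji = -1; a double or triple edge where a_ij * a_ji = 2 or 3), the diagram is a chain of 6 nodes with single edges (A_6). One simple-root ordering that puts it in standard form is (alpha_1, alpha_5, alpha_6, alpha_3, alpha_2, alpha_4). So the algebra is type A_6, i.e. sl(7).

A6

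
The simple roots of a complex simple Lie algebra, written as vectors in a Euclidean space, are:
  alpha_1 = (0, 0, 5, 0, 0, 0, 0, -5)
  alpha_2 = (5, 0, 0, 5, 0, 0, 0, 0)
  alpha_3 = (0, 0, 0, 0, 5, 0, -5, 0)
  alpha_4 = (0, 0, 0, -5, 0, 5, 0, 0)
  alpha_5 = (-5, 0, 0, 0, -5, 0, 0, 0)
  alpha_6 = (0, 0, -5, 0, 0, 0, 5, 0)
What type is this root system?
A_6 (sl(7))

Compute the Cartan integers a_ij = 2(alpha_i, alpha_j)/(alpha_j, alpha_j); the resulting 6x6 Cartan matrix is
[[2, 0, 0, 0, 0, -1], [0, 2, 0, -1, -1, 0], [0, 0, 2, 0, -1, -1], [0, -1, 0, 2, 0, 0], [0, -1, -1, 0, 2, 0], [-1, 0, -1, 0, 0, 2]].
All simple roots have the same length, so the diagram is simply laced. The associated Dynkin diagram is a chain of 6 nodes with single edges (A_6), so the type is A_6 (the algebra sl(7)).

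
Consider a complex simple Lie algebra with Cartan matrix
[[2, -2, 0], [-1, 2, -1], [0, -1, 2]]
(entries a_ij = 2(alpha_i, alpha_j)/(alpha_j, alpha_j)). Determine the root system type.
The matrix has rank 3 with 2's on the diagonal. Reading the off-diagonal entries as Dynkin edges (a single edge where a_ij = a_ji = -1; a double or triple edge where a_ij * a_ji = 2 or 3), the diagram is a chain of 3 nodes with a double edge at one end; the terminal node there is the unique long simple root (C_3). One simple-root ordering that puts it in standard form is (alpha_3, alpha_2, alpha_1). So the algebra is type C_3, i.e. sp(6).

C_3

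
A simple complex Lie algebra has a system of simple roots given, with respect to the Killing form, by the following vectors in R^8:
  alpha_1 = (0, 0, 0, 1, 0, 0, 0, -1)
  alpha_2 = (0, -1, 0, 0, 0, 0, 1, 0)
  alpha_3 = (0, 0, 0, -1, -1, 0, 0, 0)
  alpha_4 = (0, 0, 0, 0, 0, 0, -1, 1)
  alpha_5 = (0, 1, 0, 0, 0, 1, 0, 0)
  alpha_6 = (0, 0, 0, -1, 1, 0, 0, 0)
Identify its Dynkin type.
Compute the Cartan integers a_ij = 2(alpha_i, alpha_j)/(alpha_j, alpha_j); the resulting 6x6 Cartan matrix is
[[2, 0, -1, -1, 0, -1], [0, 2, 0, -1, -1, 0], [-1, 0, 2, 0, 0, 0], [-1, -1, 0, 2, 0, 0], [0, -1, 0, 0, 2, 0], [-1, 0, 0, 0, 0, 2]].
All simple roots have the same length, so the diagram is simply laced. The associated Dynkin diagram is a chain of 4 nodes with a fork of two nodes at one end (D_6), so the type is D_6 (the algebra so(12)).

D_6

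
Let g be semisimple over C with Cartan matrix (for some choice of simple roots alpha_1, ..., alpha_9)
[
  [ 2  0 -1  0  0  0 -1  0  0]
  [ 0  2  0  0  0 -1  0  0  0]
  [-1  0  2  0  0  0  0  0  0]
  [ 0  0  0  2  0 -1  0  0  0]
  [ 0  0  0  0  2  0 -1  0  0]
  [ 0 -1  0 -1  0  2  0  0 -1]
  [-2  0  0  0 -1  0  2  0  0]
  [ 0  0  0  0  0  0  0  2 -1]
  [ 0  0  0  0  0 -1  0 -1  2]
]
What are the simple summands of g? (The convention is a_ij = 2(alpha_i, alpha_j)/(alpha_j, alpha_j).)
The diagram associated to this matrix has two connected components: the simple roots {alpha_2, alpha_4, alpha_6, alpha_8, alpha_9} form a chain of 3 nodes with a fork of two nodes at one end (D_5), and {alpha_1, alpha_3, alpha_5, alpha_7} form a chain of 4 nodes with a double edge between the middle two (F_4). A semisimple Lie algebra decomposes uniquely as the direct sum of simple ideals, one per connected component of its Dynkin diagram, so g ≅ D_5 ⊕ F_4 (dimension 45 + 52 = 97).

D_5 (so(10)) ⊕ F_4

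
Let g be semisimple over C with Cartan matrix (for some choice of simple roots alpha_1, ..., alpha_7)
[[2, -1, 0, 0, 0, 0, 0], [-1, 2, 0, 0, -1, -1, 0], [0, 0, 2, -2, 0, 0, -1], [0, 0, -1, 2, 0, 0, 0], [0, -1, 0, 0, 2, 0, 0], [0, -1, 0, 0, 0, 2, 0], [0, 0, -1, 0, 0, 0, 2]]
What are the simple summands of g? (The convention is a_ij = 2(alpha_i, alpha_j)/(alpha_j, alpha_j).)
B_3 ⊕ D_4

The diagram associated to this matrix has two connected components: the simple roots {alpha_3, alpha_4, alpha_7} form a chain of 3 nodes with a double edge at one end; the terminal node there is the unique short simple root (B_3), and {alpha_1, alpha_2, alpha_5, alpha_6} form a chain of 2 nodes with a fork of two nodes at one end (D_4). A semisimple Lie algebra decomposes uniquely as the direct sum of simple ideals, one per connected component of its Dynkin diagram, so g ≅ B_3 ⊕ D_4 (dimension 21 + 28 = 49).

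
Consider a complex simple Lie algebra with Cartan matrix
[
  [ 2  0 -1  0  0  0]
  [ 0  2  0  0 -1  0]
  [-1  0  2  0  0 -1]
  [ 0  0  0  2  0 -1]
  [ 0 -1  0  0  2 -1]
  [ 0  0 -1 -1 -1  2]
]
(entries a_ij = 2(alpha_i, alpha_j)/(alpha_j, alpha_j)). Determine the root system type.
E_6

The matrix has rank 6 with 2's on the diagonal. Reading the off-diagonal entries as Dynkin edges (a single edge where a_ij = a_ji = -1; a double or triple edge where a_ij * a_ji = 2 or 3), the diagram is a chain of 5 nodes with one extra node attached to the third node from one end (E_6). One simple-root ordering that puts it in standard form is (alpha_2, alpha_4, alpha_5, alpha_6, alpha_3, alpha_1). So the algebra is type E_6.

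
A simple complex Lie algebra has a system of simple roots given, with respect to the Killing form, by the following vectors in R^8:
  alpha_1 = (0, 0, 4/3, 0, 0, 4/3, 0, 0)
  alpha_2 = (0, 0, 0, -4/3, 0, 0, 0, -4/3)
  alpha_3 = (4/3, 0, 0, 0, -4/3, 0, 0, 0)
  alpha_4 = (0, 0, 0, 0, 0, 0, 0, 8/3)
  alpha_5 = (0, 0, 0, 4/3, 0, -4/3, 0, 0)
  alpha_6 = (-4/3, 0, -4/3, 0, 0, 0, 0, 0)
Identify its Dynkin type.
C_6

Compute the Cartan integers a_ij = 2(alpha_i, alpha_j)/(alpha_j, alpha_j); the resulting 6x6 Cartan matrix is
[[2, 0, 0, 0, -1, -1], [0, 2, 0, -1, -1, 0], [0, 0, 2, 0, 0, -1], [0, -2, 0, 2, 0, 0], [-1, -1, 0, 0, 2, 0], [-1, 0, -1, 0, 0, 2]].
The roots have two lengths (squared-length ratio 2:1); the short ones are alpha_{1,2,3,5,6}. The associated Dynkin diagram is a chain of 6 nodes with a double edge at one end; the terminal node there is the unique long simple root (C_6), so the type is C_6 (the algebra sp(12)).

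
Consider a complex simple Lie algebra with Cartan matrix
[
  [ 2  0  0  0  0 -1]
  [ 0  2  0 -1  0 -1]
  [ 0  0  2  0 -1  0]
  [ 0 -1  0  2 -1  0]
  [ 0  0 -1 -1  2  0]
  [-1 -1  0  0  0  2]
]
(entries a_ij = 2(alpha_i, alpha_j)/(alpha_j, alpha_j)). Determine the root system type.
A_6

The matrix has rank 6 with 2's on the diagonal. Reading the off-diagonal entries as Dynkin edges (a single edge where a_ij = a_ji = -1; a double or triple edge where a_ij * a_ji = 2 or 3), the diagram is a chain of 6 nodes with single edges (A_6). One simple-root ordering that puts it in standard form is (alpha_1, alpha_6, alpha_2, alpha_4, alpha_5, alpha_3). So the algebra is type A_6, i.e. sl(7).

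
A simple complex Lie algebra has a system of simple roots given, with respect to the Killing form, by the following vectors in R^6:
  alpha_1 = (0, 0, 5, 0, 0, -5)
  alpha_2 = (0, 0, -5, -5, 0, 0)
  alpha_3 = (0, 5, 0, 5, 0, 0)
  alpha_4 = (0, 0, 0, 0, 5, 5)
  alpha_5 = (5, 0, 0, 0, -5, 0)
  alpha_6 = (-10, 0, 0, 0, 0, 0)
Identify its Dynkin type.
Compute the Cartan integers a_ij = 2(alpha_i, alpha_j)/(alpha_j, alpha_j); the resulting 6x6 Cartan matrix is
[[2, -1, 0, -1, 0, 0], [-1, 2, -1, 0, 0, 0], [0, -1, 2, 0, 0, 0], [-1, 0, 0, 2, -1, 0], [0, 0, 0, -1, 2, -1], [0, 0, 0, 0, -2, 2]].
The roots have two lengths (squared-length ratio 2:1); the short ones are alpha_{1,2,3,4,5}. The associated Dynkin diagram is a chain of 6 nodes with a double edge at one end; the terminal node there is the unique long simple root (C_6), so the type is C_6 (the algebra sp(12)).

C_6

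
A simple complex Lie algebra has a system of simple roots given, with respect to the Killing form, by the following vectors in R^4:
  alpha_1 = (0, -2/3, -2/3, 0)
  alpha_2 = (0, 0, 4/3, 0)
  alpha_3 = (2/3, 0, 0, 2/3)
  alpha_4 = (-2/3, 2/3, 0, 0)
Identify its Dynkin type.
Compute the Cartan integers a_ij = 2(alpha_i, alpha_j)/(alpha_j, alpha_j); the resulting 4x4 Cartan matrix is
[[2, -1, 0, -1], [-2, 2, 0, 0], [0, 0, 2, -1], [-1, 0, -1, 2]].
The roots have two lengths (squared-length ratio 2:1); the short ones are alpha_{1,3,4}. The associated Dynkin diagram is a chain of 4 nodes with a double edge at one end; the terminal node there is the unique long simple root (C_4), so the type is C_4 (the algebra sp(8)).

C_4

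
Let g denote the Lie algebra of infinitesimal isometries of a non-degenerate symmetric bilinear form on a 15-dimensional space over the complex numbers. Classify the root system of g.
B_7

This is so(15) with 15 odd, which has dimension 15(15-1)/2 = 105 and rank (15-1)/2 = 7. In the classification of classical Lie algebras, the orthogonal algebra so(2n+1) in an odd number of variables has type B_n; here n = 7, so the Dynkin diagram is a chain of 7 nodes with a double edge at one end; the terminal node there is the unique short simple root (B_7). Hence the type is B_7.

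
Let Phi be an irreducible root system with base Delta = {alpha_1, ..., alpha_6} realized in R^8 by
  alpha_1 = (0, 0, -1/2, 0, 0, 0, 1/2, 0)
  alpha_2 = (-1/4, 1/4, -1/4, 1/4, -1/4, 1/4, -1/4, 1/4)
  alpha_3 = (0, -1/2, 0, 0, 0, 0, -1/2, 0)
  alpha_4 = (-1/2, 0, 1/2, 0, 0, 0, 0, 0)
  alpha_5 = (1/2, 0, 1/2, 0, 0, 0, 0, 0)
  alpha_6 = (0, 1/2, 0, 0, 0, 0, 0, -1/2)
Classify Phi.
E_6

Compute the Cartan integers a_ij = 2(alpha_i, alpha_j)/(alpha_j, alpha_j); the resulting 6x6 Cartan matrix is
[[2, 0, -1, -1, -1, 0], [0, 2, 0, 0, -1, 0], [-1, 0, 2, 0, 0, -1], [-1, 0, 0, 2, 0, 0], [-1, -1, 0, 0, 2, 0], [0, 0, -1, 0, 0, 2]].
All simple roots have the same length, so the diagram is simply laced. The associated Dynkin diagram is a chain of 5 nodes with one extra node attached to the third node from one end (E_6), so the type is E_6.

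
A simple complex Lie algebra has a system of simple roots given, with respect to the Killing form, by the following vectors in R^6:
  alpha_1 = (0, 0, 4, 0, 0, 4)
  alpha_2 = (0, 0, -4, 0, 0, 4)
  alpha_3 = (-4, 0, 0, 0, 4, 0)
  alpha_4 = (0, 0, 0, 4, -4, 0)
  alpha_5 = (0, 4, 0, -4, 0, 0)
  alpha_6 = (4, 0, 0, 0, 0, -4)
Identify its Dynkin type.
D_6

Compute the Cartan integers a_ij = 2(alpha_i, alpha_j)/(alpha_j, alpha_j); the resulting 6x6 Cartan matrix is
[[2, 0, 0, 0, 0, -1], [0, 2, 0, 0, 0, -1], [0, 0, 2, -1, 0, -1], [0, 0, -1, 2, -1, 0], [0, 0, 0, -1, 2, 0], [-1, -1, -1, 0, 0, 2]].
All simple roots have the same length, so the diagram is simply laced. The associated Dynkin diagram is a chain of 4 nodes with a fork of two nodes at one end (D_6), so the type is D_6 (the algebra so(12)).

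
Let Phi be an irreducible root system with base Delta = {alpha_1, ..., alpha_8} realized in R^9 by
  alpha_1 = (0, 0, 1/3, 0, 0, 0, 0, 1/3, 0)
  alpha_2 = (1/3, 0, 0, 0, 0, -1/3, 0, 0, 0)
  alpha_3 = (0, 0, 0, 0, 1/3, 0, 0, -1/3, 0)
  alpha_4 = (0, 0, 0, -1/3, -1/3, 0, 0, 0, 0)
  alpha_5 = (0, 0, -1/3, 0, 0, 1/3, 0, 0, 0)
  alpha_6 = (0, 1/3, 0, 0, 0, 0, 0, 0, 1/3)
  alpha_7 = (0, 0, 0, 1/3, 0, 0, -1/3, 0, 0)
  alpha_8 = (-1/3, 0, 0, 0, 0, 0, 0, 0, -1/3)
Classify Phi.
A8

Compute the Cartan integers a_ij = 2(alpha_i, alpha_j)/(alpha_j, alpha_j); the resulting 8x8 Cartan matrix is
[[2, 0, -1, 0, -1, 0, 0, 0], [0, 2, 0, 0, -1, 0, 0, -1], [-1, 0, 2, -1, 0, 0, 0, 0], [0, 0, -1, 2, 0, 0, -1, 0], [-1, -1, 0, 0, 2, 0, 0, 0], [0, 0, 0, 0, 0, 2, 0, -1], [0, 0, 0, -1, 0, 0, 2, 0], [0, -1, 0, 0, 0, -1, 0, 2]].
All simple roots have the same length, so the diagram is simply laced. The associated Dynkin diagram is a chain of 8 nodes with single edges (A_8), so the type is A_8 (the algebra sl(9)).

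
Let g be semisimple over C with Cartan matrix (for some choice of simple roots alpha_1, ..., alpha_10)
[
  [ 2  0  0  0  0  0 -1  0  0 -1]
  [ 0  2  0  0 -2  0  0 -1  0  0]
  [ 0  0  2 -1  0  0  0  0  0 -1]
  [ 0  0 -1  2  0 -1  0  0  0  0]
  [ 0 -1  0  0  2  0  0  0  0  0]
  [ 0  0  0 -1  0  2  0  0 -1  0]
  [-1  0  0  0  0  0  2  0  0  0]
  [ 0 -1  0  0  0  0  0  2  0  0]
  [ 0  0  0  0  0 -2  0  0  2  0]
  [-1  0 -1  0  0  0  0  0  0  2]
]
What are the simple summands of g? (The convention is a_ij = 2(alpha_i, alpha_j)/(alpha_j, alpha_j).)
The diagram associated to this matrix has two connected components: the simple roots {alpha_2, alpha_5, alpha_8} form a chain of 3 nodes with a double edge at one end; the terminal node there is the unique short simple root (B_3), and {alpha_1, alpha_3, alpha_4, alpha_6, alpha_7, alpha_9, alpha_10} form a chain of 7 nodes with a double edge at one end; the terminal node there is the unique long simple root (C_7). A semisimple Lie algebra decomposes uniquely as the direct sum of simple ideals, one per connected component of its Dynkin diagram, so g ≅ B_3 ⊕ C_7 (dimension 21 + 105 = 126).

B_3 (so(7)) ⊕ C_7 (sp(14))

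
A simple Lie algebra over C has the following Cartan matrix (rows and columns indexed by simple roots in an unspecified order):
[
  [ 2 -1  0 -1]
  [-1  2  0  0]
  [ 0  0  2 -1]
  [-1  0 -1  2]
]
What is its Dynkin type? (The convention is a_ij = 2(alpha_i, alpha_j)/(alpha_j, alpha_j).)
The matrix has rank 4 with 2's on the diagonal. Reading the off-diagonal entries as Dynkin edges (a single edge where a_ij = a_ji = -1; a double or triple edge where a_ij * a_ji = 2 or 3), the diagram is a chain of 4 nodes with single edges (A_4). One simple-root ordering that puts it in standard form is (alpha_3, alpha_4, alpha_1, alpha_2). So the algebra is type A_4, i.e. sl(5).

A_4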